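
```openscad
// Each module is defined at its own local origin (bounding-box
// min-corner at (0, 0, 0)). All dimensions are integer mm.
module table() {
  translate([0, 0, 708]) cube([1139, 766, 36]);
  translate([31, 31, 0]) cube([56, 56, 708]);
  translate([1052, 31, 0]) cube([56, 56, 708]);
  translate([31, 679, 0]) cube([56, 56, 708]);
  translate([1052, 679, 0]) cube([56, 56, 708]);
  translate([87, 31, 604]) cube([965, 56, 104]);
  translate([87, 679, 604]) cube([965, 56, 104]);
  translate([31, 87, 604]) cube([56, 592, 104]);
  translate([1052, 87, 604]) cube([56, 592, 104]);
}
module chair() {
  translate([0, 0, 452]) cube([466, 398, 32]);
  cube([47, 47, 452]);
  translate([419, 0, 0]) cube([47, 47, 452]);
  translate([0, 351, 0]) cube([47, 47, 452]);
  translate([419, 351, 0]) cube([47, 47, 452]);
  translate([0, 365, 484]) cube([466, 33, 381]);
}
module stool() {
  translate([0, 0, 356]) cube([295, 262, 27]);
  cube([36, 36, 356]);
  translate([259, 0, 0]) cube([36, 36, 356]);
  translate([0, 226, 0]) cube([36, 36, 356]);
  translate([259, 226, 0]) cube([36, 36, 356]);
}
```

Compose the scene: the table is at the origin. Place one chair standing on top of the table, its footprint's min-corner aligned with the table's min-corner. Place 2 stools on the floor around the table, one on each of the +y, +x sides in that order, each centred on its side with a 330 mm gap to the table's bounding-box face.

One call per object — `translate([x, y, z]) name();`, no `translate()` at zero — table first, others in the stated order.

table();
translate([0, 0, 744]) chair();
translate([422, 1096, 0]) stool();
translate([1469, 252, 0]) stool();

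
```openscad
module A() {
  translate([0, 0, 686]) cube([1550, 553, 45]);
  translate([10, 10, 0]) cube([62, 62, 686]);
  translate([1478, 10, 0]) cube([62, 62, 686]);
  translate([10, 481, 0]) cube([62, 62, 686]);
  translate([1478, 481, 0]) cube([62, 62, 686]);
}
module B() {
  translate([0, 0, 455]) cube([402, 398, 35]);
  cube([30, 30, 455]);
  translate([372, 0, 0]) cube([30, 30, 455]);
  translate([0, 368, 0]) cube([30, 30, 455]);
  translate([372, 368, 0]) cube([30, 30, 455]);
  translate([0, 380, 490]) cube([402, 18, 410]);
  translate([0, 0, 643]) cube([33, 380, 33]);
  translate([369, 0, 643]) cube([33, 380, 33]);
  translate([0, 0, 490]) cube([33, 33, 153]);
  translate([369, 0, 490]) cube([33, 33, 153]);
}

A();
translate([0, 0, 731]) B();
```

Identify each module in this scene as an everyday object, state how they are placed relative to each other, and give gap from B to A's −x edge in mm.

A is a table. B is a chair. The chair is on top of the table. The gap from the chair to the table's −x edge is 0 mm.

The chair's min-x is at 0; the table's min-x is 0; gap = 0 mm.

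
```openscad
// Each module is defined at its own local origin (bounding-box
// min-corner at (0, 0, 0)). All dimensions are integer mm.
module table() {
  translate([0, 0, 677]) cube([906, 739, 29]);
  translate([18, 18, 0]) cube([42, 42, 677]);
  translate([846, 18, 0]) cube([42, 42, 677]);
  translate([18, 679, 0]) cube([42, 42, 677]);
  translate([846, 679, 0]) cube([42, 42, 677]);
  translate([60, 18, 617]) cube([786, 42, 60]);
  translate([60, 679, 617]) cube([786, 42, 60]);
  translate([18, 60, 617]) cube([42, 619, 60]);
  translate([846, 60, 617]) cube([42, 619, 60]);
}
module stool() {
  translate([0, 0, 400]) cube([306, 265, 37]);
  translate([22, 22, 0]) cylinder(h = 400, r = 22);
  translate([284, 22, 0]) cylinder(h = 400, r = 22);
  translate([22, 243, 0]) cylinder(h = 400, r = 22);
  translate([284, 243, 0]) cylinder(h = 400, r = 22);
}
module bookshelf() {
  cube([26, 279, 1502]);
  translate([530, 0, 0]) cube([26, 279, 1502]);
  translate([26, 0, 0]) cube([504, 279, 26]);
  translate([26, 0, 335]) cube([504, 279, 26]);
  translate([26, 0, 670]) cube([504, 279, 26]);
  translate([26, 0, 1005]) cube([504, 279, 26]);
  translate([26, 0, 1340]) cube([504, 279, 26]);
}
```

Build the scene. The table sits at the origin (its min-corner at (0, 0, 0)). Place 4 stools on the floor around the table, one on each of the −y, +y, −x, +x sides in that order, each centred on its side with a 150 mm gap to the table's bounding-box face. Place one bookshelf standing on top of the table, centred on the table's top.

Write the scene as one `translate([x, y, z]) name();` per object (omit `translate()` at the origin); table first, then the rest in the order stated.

table();
translate([300, -415, 0]) stool();
translate([300, 889, 0]) stool();
translate([-456, 237, 0]) stool();
translate([1056, 237, 0]) stool();
translate([175, 230, 706]) bookshelf();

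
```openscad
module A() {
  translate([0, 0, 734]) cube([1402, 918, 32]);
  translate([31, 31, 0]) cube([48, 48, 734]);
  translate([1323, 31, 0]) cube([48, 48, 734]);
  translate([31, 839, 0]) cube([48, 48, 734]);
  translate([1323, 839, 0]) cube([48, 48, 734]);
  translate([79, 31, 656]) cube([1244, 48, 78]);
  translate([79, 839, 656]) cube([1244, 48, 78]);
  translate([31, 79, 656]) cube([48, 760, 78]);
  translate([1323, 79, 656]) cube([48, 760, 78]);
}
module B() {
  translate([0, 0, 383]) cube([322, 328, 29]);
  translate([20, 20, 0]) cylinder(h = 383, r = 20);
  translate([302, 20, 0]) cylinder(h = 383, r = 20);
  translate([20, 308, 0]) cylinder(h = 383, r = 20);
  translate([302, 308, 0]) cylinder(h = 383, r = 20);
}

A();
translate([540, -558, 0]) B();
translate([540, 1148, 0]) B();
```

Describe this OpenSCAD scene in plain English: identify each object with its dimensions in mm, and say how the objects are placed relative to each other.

A is a rectangular dining table. The top is 1402×918×32 mm with its upper surface at z = 766 mm. It stands on four 48×48 mm square legs, each inset 31 mm from the nearest pair of top edges, running from the floor to the underside of the top. Four apron rails, 48 mm thick and 78 mm tall, run between adjacent legs with their top edges flush with the underside of the top and their outer faces flush with the legs' outer faces.

B is a four-legged stool. The seat is 322×328 mm, 29 mm thick, top at z = 412 mm. It stands on four round legs, each 40 mm in diameter, from z = 0 to the seat underside, each leg's axis is inset half a diameter from the nearest pair of seat edges (so the leg's bounding box is flush with the corner).

Two stools sit around the table at the −y, +y sides.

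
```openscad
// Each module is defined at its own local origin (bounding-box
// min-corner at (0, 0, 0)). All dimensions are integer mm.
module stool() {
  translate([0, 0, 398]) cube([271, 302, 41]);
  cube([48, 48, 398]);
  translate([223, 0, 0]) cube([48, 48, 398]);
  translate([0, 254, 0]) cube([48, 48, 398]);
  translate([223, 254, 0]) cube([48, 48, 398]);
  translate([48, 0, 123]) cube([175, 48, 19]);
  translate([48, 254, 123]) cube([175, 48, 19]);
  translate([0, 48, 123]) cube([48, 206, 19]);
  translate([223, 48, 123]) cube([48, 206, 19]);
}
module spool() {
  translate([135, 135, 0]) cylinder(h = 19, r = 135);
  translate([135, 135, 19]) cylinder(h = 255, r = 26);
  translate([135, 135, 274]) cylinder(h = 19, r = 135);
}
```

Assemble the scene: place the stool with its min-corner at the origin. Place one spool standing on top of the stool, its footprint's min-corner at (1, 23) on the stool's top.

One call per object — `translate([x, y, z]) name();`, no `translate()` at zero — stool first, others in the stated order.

stool();
translate([1, 23, 439]) spool();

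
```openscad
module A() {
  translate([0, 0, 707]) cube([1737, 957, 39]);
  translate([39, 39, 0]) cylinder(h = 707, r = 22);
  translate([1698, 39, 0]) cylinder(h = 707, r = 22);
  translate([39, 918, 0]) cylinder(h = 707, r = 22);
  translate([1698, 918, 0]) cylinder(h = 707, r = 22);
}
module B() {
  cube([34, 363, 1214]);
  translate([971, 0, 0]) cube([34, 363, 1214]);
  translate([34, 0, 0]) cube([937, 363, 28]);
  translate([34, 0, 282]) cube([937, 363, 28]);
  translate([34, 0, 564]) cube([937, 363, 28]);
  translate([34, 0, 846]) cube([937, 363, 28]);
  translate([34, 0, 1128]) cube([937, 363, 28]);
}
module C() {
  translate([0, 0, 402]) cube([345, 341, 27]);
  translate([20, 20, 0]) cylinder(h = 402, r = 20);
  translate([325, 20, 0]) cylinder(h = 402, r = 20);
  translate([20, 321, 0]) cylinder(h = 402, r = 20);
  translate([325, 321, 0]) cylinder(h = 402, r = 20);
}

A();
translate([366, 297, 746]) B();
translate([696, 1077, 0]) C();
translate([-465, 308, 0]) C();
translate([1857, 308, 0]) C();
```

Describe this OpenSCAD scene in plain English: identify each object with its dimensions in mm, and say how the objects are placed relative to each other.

A is a table: top 1737 mm (x) × 957 mm (y), 39 mm thick, upper face at z = 746 mm, on four round legs of 44 mm diameter, each leg's bounding box inset 17 mm from the nearest pair of top edges, running from z = 0 to the bottom of the top.

B is a bookshelf 1005 mm wide overall, 363 mm deep and 1214 mm tall. The two sides are 34 mm thick vertical panels. 5 horizontal shelves of 28 mm thickness span between the inner faces of the sides; the lowest shelf sits on the floor and shelves are stacked with a clear vertical gap of 254 mm between each pair.

C is a four-legged stool. The seat is 345×341 mm, 27 mm thick, top at z = 429 mm. It stands on four round legs, each 40 mm in diameter, from z = 0 to the seat underside, each leg's axis is inset half a diameter from the nearest pair of seat edges (so the leg's bounding box is flush with the corner).

The bookshelf is on top of the table, centred. Three stools sit around the table at the +y, −x, +x sides.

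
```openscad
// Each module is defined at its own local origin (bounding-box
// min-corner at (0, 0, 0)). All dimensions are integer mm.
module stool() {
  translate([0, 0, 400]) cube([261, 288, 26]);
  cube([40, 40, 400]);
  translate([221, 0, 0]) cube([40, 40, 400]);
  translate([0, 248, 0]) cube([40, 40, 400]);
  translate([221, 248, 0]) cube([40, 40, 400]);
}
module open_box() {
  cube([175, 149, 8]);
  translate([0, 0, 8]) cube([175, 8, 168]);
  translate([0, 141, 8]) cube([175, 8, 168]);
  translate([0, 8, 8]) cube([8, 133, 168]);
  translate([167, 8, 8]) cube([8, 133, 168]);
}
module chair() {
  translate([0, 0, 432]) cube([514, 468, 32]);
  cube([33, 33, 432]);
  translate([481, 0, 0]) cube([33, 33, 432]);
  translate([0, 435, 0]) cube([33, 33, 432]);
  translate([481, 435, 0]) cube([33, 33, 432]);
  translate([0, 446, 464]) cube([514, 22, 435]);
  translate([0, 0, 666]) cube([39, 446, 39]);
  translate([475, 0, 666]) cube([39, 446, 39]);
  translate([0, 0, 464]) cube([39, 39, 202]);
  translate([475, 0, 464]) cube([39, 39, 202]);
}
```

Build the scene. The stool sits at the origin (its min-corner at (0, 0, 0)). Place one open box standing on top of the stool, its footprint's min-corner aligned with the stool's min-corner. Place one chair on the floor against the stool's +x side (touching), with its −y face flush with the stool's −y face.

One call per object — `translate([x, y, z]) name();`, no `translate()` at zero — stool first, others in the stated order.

stool();
translate([0, 0, 426]) open_box();
translate([261, 0, 0]) chair();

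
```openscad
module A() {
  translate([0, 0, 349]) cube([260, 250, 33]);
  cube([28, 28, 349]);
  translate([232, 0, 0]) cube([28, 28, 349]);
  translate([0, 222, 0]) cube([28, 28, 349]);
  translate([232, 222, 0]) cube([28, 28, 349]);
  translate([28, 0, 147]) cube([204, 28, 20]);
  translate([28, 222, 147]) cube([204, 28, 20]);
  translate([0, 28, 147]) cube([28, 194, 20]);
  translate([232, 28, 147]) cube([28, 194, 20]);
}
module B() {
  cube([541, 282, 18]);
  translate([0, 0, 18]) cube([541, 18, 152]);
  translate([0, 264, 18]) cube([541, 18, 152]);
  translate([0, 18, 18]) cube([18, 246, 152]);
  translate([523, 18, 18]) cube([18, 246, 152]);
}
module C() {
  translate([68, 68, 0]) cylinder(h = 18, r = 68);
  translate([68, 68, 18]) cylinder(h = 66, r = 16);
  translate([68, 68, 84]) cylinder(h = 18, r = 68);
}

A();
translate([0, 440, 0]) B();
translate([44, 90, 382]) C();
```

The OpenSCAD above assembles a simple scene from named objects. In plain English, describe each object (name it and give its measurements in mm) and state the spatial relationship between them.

A is a simple wooden stool: a rectangular seat 260 mm (x) by 250 mm (y), 33 mm thick, top face at z = 382 mm, on four square legs, each 28×28 mm in cross-section. The legs rest on z = 0, each flush with a corner of the seat. Four stretchers, 28 mm wide and 20 mm tall, connect adjacent legs with their undersides at z = 147 mm, each running between the inner faces of the legs it joins and aligned with the legs' outer faces on the other axis.

B is an open-topped rectangular box: outside dimensions 541×282×170 mm, with a uniform wall and base thickness of 18 mm. The base is a full 541×282 slab on the floor; four walls sit on top of the base. The front and back walls (the −y and +y sides) span the full width; the two side walls fit between them.

C is a spool: two coaxial disc flanges of radius 68 mm and thickness 18 mm, joined by a core cylinder of radius 16 mm and height 66 mm. The lower flange rests on z = 0 and the three cylinders share a vertical axis.

The open box is on the floor beside the stool on its +y side. The spool is on top of the stool.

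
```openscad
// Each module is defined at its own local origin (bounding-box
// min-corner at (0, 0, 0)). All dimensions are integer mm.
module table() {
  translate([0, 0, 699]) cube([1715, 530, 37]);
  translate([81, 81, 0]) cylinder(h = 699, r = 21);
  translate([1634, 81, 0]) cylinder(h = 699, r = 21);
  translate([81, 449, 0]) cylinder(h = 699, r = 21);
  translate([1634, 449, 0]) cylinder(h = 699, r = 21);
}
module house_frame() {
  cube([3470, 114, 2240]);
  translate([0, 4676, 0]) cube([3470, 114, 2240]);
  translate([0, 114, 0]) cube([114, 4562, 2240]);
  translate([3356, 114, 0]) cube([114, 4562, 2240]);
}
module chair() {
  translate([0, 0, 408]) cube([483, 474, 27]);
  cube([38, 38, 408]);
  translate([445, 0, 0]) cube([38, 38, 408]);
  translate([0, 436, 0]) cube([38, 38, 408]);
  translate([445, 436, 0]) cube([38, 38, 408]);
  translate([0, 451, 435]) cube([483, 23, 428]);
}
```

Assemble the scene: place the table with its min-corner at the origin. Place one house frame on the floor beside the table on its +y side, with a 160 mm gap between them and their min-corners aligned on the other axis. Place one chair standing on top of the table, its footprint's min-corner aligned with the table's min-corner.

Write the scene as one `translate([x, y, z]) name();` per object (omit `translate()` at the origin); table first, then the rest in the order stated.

table();
translate([0, 690, 0]) house_frame();
translate([0, 0, 736]) chair();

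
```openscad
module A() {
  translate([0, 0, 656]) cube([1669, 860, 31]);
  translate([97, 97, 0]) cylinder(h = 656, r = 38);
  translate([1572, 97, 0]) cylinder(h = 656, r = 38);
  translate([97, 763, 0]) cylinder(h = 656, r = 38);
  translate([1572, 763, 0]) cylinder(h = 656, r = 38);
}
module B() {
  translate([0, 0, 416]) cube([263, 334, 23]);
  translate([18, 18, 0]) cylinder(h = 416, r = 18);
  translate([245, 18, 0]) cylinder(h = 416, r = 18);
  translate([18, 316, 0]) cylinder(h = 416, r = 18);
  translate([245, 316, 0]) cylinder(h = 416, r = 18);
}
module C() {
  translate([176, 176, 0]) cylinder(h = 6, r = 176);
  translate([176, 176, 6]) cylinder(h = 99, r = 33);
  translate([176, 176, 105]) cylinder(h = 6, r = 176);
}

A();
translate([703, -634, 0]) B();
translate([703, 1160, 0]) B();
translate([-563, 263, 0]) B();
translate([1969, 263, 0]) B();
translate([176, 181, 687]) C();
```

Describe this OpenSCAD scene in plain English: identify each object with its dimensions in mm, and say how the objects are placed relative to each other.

A is a table with a 1669×860 mm rectangular top, 31 mm thick, top surface at z = 687 mm, supported by four round legs of 76 mm diameter, each leg's bounding box inset 59 mm from the nearest pair of top edges, running from the floor.

B is a simple wooden stool: a rectangular seat 263 mm (x) by 334 mm (y), 23 mm thick, top face at z = 439 mm, on four round legs, each 36 mm in diameter. The legs rest on z = 0, each leg's axis is inset half a diameter from the nearest pair of seat edges (so the leg's bounding box is flush with the corner).

C is a spool: two coaxial disc flanges of radius 176 mm and thickness 6 mm, joined by a core cylinder of radius 33 mm and height 99 mm. The lower flange rests on z = 0 and the three cylinders share a vertical axis.

Four stools sit around the table at the −y, +y, −x, +x sides. The spool is on top of the table.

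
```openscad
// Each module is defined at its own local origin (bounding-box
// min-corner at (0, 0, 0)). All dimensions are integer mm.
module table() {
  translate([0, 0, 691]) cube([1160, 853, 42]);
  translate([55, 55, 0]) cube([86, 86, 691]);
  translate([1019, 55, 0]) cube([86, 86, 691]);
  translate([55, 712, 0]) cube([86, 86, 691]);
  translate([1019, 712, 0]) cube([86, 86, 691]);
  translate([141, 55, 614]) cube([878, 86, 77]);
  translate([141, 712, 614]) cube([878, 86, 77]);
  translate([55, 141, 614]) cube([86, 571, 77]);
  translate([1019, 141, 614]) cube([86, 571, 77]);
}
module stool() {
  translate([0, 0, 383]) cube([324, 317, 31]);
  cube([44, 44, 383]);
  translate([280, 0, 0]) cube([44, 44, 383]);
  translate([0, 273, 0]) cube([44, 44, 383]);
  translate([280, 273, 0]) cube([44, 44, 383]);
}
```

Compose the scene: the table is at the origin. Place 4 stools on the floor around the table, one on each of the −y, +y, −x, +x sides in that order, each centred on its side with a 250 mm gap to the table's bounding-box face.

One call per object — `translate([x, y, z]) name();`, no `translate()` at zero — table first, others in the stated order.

table();
translate([418, -567, 0]) stool();
translate([418, 1103, 0]) stool();
translate([-574, 268, 0]) stool();
translate([1410, 268, 0]) stool();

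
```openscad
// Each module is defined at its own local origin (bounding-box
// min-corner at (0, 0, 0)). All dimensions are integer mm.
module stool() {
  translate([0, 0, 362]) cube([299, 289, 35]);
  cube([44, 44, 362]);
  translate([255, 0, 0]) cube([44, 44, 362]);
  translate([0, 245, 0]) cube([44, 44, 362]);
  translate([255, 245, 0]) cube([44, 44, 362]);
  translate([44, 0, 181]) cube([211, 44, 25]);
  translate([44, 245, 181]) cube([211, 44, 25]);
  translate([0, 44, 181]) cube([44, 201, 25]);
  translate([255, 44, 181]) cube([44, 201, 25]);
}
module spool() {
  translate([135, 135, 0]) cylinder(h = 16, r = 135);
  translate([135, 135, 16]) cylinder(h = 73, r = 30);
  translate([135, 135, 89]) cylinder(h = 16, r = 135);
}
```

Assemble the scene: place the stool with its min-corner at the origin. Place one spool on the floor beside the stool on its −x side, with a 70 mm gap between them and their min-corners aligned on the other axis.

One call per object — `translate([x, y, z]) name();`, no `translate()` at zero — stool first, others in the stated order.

stool();
translate([-340, 0, 0]) spool();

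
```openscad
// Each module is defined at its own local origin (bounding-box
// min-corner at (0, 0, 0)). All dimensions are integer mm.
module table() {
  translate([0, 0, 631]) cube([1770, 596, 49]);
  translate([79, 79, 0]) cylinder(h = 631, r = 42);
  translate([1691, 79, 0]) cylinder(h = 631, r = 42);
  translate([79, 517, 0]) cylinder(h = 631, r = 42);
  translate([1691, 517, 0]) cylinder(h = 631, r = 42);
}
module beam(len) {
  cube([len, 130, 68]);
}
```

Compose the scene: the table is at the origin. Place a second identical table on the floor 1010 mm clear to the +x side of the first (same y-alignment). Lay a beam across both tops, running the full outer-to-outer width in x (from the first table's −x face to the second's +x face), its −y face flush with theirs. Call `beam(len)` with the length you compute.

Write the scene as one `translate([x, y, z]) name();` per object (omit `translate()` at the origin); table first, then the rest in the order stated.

table();
translate([2780, 0, 0]) table();
translate([0, 0, 680]) beam(4550);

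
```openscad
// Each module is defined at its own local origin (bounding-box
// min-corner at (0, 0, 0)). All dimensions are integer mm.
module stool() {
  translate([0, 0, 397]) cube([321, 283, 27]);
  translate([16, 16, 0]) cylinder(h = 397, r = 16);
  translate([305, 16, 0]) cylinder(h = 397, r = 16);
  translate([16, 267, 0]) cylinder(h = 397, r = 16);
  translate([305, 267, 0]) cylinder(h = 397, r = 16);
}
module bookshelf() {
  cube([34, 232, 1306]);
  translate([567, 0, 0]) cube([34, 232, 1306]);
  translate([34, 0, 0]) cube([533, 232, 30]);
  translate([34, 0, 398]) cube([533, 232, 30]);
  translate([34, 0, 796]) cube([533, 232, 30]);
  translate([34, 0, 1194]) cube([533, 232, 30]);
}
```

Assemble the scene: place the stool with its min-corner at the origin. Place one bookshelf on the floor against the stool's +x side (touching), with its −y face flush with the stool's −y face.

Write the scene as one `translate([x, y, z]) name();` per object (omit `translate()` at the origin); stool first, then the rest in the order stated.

stool();
translate([321, 0, 0]) bookshelf();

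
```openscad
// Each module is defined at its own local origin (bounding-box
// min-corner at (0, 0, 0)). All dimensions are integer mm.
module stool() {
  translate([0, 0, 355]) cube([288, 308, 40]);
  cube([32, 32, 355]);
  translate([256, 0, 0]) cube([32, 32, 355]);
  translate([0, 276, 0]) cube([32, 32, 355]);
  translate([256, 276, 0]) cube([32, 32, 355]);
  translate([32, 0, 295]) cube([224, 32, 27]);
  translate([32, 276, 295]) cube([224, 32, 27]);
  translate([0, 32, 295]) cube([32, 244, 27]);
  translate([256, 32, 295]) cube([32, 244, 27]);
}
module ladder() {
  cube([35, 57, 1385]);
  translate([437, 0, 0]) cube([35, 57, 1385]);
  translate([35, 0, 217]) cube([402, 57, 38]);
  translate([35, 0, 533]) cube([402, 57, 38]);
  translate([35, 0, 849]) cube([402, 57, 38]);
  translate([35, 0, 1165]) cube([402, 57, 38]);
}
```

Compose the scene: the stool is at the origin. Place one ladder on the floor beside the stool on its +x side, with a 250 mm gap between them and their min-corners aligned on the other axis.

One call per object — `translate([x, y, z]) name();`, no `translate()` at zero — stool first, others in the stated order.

stool();
translate([538, 0, 0]) ladder();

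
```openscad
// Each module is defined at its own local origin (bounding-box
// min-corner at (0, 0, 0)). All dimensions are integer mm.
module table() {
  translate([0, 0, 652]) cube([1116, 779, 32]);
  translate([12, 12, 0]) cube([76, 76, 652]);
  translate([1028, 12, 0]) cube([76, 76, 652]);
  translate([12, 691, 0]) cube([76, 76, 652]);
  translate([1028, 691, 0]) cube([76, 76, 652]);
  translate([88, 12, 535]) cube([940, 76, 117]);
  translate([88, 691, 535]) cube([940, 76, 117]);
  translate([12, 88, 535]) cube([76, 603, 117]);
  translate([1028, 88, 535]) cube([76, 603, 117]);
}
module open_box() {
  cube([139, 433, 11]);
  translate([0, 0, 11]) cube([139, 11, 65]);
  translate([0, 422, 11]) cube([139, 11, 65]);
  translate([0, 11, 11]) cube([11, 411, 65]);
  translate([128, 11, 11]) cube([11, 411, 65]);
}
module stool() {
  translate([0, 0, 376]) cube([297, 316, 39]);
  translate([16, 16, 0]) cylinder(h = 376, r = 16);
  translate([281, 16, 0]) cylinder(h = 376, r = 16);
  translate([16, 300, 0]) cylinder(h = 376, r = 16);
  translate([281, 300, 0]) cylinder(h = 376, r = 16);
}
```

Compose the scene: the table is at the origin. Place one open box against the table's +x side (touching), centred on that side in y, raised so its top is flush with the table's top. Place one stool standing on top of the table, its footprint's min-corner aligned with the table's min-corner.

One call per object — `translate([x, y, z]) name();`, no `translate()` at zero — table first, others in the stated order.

table();
translate([1116, 173, 608]) open_box();
translate([0, 0, 684]) stool();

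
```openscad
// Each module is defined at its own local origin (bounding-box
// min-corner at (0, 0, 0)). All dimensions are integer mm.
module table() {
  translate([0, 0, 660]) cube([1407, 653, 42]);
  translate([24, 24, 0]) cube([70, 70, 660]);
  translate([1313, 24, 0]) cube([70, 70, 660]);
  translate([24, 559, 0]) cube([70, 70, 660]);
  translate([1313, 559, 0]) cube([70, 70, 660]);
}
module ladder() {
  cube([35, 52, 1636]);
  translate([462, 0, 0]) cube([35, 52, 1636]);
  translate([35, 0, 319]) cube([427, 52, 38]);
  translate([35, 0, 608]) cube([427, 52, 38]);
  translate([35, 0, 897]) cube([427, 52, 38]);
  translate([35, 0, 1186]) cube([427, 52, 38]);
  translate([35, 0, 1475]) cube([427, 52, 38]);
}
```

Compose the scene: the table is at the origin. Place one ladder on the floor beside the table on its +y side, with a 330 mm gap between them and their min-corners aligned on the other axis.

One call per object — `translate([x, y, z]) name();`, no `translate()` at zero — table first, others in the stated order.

table();
translate([0, 983, 0]) ladder();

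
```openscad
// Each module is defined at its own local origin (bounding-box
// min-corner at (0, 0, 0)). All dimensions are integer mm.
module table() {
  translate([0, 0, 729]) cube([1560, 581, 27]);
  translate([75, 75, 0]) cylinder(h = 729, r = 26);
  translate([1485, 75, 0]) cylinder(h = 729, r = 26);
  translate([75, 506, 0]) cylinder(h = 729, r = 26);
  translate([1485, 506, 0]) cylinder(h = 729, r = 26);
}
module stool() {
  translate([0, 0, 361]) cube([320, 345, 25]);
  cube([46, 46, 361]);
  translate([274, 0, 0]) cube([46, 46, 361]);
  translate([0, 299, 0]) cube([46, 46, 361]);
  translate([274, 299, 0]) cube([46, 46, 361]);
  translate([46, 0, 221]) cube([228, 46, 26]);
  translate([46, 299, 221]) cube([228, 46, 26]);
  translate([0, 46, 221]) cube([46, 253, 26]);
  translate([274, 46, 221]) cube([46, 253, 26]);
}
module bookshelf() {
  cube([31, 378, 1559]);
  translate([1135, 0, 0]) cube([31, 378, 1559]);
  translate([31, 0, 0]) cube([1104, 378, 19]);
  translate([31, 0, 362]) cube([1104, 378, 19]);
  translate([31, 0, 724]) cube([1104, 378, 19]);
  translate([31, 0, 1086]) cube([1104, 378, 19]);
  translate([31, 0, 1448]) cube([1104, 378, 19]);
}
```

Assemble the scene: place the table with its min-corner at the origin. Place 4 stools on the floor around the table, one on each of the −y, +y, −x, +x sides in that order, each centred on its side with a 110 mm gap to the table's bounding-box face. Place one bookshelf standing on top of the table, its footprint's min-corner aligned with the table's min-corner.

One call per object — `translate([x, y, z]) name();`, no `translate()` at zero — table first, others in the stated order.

table();
translate([620, -455, 0]) stool();
translate([620, 691, 0]) stool();
translate([-430, 118, 0]) stool();
translate([1670, 118, 0]) stool();
translate([0, 0, 756]) bookshelf();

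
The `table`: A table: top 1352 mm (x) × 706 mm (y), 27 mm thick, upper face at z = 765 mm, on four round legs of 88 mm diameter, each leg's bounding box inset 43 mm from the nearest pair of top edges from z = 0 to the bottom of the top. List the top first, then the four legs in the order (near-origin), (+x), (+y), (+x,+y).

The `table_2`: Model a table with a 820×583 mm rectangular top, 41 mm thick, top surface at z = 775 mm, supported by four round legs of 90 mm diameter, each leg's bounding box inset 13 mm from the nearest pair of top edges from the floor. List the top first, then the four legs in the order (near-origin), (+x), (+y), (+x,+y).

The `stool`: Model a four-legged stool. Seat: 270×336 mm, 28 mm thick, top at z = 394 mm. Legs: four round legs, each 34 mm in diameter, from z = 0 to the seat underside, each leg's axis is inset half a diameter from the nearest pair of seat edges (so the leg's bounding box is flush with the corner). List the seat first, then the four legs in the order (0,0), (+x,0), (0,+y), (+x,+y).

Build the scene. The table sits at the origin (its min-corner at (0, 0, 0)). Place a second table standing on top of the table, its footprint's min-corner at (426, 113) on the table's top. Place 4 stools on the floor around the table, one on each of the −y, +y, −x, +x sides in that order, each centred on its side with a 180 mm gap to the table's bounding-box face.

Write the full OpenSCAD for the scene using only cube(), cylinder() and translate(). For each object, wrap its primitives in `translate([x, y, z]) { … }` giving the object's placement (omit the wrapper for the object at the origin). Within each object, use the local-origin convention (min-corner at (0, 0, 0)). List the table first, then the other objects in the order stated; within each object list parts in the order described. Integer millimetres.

translate([0, 0, 738]) cube([1352, 706, 27]);
translate([87, 87, 0]) cylinder(h = 738, r = 44);
translate([1265, 87, 0]) cylinder(h = 738, r = 44);
translate([87, 619, 0]) cylinder(h = 738, r = 44);
translate([1265, 619, 0]) cylinder(h = 738, r = 44);
translate([426, 113, 765]) {
  translate([0, 0, 734]) cube([820, 583, 41]);
  translate([58, 58, 0]) cylinder(h = 734, r = 45);
  translate([762, 58, 0]) cylinder(h = 734, r = 45);
  translate([58, 525, 0]) cylinder(h = 734, r = 45);
  translate([762, 525, 0]) cylinder(h = 734, r = 45);
}
translate([541, -516, 0]) {
  translate([0, 0, 366]) cube([270, 336, 28]);
  translate([17, 17, 0]) cylinder(h = 366, r = 17);
  translate([253, 17, 0]) cylinder(h = 366, r = 17);
  translate([17, 319, 0]) cylinder(h = 366, r = 17);
  translate([253, 319, 0]) cylinder(h = 366, r = 17);
}
translate([541, 886, 0]) {
  translate([0, 0, 366]) cube([270, 336, 28]);
  translate([17, 17, 0]) cylinder(h = 366, r = 17);
  translate([253, 17, 0]) cylinder(h = 366, r = 17);
  translate([17, 319, 0]) cylinder(h = 366, r = 17);
  translate([253, 319, 0]) cylinder(h = 366, r = 17);
}
translate([-450, 185, 0]) {
  translate([0, 0, 366]) cube([270, 336, 28]);
  translate([17, 17, 0]) cylinder(h = 366, r = 17);
  translate([253, 17, 0]) cylinder(h = 366, r = 17);
  translate([17, 319, 0]) cylinder(h = 366, r = 17);
  translate([253, 319, 0]) cylinder(h = 366, r = 17);
}
translate([1532, 185, 0]) {
  translate([0, 0, 366]) cube([270, 336, 28]);
  translate([17, 17, 0]) cylinder(h = 366, r = 17);
  translate([253, 17, 0]) cylinder(h = 366, r = 17);
  translate([17, 319, 0]) cylinder(h = 366, r = 17);
  translate([253, 319, 0]) cylinder(h = 366, r = 17);
}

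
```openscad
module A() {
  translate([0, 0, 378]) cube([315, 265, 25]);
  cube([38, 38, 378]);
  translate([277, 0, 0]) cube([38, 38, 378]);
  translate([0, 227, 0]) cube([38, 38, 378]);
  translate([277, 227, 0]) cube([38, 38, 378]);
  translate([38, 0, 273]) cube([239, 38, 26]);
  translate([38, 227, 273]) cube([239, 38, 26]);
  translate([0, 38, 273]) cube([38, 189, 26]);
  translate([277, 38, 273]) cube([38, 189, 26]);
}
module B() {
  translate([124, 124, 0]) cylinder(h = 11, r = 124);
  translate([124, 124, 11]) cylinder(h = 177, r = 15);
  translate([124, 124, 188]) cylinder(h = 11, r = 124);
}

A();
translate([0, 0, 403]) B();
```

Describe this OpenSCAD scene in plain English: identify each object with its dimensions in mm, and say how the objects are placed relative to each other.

A is a simple wooden stool: a rectangular seat 315 mm (x) by 265 mm (y), 25 mm thick, top face at z = 403 mm, on four square legs, each 38×38 mm in cross-section. The legs rest on z = 0, each flush with a corner of the seat. Four stretchers, 38 mm wide and 26 mm tall, connect adjacent legs with their undersides at z = 273 mm, each running between the inner faces of the legs it joins and aligned with the legs' outer faces on the other axis.

B is a spool: two coaxial disc flanges of radius 124 mm and thickness 11 mm, joined by a core cylinder of radius 15 mm and height 177 mm. The lower flange rests on z = 0 and the three cylinders share a vertical axis.

The spool is on top of the stool.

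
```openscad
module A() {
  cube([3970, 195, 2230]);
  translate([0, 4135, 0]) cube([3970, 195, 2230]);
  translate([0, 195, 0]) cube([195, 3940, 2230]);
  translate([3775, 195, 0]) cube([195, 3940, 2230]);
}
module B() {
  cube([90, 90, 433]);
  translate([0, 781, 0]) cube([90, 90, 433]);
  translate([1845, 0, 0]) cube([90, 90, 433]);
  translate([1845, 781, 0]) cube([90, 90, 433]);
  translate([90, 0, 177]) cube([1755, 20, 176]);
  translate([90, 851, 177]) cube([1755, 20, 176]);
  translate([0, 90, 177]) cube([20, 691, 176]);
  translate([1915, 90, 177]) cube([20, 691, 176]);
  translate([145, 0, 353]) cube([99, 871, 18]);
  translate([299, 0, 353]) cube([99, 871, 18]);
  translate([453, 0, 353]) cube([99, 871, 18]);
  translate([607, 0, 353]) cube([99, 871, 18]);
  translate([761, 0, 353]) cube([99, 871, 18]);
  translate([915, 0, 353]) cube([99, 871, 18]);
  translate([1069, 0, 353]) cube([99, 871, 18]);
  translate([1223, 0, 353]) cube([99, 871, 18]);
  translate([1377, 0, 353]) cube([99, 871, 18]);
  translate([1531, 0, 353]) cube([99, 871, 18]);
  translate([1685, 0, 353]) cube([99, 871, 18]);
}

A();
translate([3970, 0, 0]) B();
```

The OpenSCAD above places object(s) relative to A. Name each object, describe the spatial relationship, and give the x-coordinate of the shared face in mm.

The house frame's +x face and the bed frame's −x face are both at x = 3970 mm.

A is a house frame. B is a bed frame. The bed frame is against the house frame's +x side, with their −y faces flush. The x-coordinate of the shared face is 3970 mm.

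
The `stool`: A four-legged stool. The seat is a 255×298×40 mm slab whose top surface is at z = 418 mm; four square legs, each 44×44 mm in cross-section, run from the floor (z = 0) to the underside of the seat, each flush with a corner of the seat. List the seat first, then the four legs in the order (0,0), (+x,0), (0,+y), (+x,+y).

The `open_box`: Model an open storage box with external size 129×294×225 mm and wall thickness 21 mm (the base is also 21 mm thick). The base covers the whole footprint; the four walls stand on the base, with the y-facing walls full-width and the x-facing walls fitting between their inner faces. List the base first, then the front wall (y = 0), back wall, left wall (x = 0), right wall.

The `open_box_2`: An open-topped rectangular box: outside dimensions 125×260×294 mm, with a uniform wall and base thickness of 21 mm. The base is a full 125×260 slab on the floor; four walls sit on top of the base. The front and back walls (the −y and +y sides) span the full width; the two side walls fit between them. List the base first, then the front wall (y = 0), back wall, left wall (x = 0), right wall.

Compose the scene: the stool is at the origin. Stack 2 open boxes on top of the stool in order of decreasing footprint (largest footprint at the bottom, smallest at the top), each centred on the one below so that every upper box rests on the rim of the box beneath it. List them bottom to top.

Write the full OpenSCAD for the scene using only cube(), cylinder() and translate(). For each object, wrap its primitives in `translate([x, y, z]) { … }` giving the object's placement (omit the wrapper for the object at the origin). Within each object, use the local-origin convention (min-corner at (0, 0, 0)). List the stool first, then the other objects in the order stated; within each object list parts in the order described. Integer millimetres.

translate([0, 0, 378]) cube([255, 298, 40]);
cube([44, 44, 378]);
translate([211, 0, 0]) cube([44, 44, 378]);
translate([0, 254, 0]) cube([44, 44, 378]);
translate([211, 254, 0]) cube([44, 44, 378]);
translate([63, 2, 418]) {
  cube([129, 294, 21]);
  translate([0, 0, 21]) cube([129, 21, 204]);
  translate([0, 273, 21]) cube([129, 21, 204]);
  translate([0, 21, 21]) cube([21, 252, 204]);
  translate([108, 21, 21]) cube([21, 252, 204]);
}
translate([65, 19, 643]) {
  cube([125, 260, 21]);
  translate([0, 0, 21]) cube([125, 21, 273]);
  translate([0, 239, 21]) cube([125, 21, 273]);
  translate([0, 21, 21]) cube([21, 218, 273]);
  translate([104, 21, 21]) cube([21, 218, 273]);
}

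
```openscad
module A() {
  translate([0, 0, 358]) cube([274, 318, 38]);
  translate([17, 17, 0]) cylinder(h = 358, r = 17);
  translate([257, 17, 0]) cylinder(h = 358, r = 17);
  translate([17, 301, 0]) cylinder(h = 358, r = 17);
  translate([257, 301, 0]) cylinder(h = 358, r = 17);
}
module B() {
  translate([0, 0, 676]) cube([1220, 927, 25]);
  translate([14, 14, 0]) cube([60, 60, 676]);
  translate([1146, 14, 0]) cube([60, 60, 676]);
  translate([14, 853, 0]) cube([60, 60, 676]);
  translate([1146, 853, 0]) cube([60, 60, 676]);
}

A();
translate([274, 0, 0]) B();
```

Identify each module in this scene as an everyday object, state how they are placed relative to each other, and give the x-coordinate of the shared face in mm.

The stool's +x face and the table's −x face are both at x = 274 mm.

A is a stool. B is a table. The table is against the stool's +x side, with their −y faces flush. The x-coordinate of the shared face is 274 mm.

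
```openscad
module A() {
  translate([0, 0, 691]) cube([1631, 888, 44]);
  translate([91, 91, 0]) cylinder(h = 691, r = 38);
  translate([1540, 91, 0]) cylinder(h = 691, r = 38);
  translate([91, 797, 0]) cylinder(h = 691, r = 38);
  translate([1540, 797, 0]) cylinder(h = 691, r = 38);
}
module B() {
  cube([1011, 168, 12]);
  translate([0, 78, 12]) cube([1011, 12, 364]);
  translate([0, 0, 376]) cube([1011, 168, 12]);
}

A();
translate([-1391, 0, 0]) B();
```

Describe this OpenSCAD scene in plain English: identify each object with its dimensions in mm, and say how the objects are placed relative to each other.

A is a table: top 1631 mm (x) × 888 mm (y), 44 mm thick, upper face at z = 735 mm, on four round legs of 76 mm diameter, each leg's bounding box inset 53 mm from the nearest pair of top edges, running from z = 0 to the bottom of the top.

B is an I-beam lying along x, 1011 mm long. Overall section height 388 mm. Two flanges 168 mm wide (y) and 12 mm thick, one on the floor and one at the top; a web 12 mm thick runs between them, centred on the flange width.

The I-beam is on the floor beside the table on its −x side.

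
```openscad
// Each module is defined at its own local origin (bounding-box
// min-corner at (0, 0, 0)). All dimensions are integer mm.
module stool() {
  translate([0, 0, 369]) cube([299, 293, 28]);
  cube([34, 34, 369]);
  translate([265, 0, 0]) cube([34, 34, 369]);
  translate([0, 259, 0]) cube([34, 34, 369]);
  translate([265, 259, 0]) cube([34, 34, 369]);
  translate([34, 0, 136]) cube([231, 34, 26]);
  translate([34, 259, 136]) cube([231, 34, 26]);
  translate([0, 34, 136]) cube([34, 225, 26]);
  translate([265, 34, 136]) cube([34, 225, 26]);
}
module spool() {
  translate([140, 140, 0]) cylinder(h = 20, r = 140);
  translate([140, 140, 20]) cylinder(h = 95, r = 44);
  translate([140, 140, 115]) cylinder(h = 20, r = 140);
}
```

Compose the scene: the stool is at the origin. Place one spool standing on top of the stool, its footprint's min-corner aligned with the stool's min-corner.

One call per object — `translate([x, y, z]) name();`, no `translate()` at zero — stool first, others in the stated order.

stool();
translate([0, 0, 397]) spool();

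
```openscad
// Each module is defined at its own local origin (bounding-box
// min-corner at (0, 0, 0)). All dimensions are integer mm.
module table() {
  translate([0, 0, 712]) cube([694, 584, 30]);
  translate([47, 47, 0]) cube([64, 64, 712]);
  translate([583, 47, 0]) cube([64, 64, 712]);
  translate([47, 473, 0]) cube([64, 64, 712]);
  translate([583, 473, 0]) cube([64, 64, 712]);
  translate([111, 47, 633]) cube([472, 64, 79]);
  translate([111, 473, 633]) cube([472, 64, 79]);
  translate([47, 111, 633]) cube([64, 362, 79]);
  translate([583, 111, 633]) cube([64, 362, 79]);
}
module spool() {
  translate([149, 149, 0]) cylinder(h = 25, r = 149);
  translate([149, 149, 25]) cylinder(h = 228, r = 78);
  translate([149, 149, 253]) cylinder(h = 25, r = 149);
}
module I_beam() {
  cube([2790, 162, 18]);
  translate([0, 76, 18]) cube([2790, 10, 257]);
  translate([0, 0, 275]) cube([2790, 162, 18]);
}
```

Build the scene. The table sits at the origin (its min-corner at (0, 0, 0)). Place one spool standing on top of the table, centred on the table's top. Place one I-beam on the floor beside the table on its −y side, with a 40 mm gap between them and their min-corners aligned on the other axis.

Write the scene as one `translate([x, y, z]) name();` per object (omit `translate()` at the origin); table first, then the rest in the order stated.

table();
translate([198, 143, 742]) spool();
translate([0, -202, 0]) I_beam();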